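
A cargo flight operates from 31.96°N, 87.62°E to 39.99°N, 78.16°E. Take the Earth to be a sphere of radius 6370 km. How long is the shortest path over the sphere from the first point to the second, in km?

1232 km

cos σ = sin φ₁ sin φ₂ + cos φ₁ cos φ₂ cos Δλ
      = sin(31.96°)sin(39.99°) + cos(31.96°)cos(39.99°)cos(-9.46°) = 0.9814
σ = 11.081° → d = Rσ = 6370·0.19341 = 1232 km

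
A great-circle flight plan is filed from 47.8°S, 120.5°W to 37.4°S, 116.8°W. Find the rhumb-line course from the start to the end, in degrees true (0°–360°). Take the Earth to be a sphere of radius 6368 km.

Δψ = ln[tan(π/4+φ₂/2)/tan(π/4+φ₁/2)] = +0.2475
Δλ = +0.0646 rad (taken the short way round)
course = atan2(Δλ, Δψ) = 14.62°

14.6°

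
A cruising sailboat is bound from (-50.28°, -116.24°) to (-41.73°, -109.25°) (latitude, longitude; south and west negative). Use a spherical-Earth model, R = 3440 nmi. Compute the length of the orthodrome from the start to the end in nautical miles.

590 nmi

Haversine: a = sin²(Δφ/2)+cos φ₁ cos φ₂ sin²(Δλ/2) = 0.00733;  σ = 2·atan2(√a,√(1−a))
σ = 9.822° → d = Rσ = 3440·0.17143 = 590 nmi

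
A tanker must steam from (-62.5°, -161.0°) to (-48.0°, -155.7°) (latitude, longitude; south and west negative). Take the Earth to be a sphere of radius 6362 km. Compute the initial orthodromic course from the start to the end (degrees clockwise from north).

14.0°

θ = atan2( sin Δλ·cos φ₂ ,  cos φ₁ sin φ₂ − sin φ₁ cos φ₂ cos Δλ )
  = atan2(+0.0618, +0.2478) = 14.00°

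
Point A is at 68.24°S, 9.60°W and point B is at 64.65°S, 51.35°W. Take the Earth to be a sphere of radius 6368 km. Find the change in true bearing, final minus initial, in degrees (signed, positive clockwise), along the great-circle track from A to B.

At departure: θ₁ = atan2(sin Δλ cos φ₂, cos φ₁ sin φ₂ − sin φ₁ cos φ₂ cos Δλ) = 262.34°
At arrival: θ₂ = atan2(sin Δλ cos φ₁, −cos φ₂ sin φ₁ + sin φ₂ cos φ₁ cos Δλ) = 300.89°
Δθ = θ₂ − θ₁ = +38.6°

+38.6°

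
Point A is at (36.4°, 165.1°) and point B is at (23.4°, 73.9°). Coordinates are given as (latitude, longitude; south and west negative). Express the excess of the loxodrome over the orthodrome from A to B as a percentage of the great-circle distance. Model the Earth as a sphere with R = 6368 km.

3.3%

Great circle: σ = 1.3488 rad → d_gc = Rσ = 8589.0 km
Rhumb: Δφ = -0.2269, Δλ = -1.5917, Δψ = -0.2627, q = Δφ/Δψ = 0.8638 → d_rh = R√(Δφ²+q²Δλ²) = 8874.0 km
Excess = (8874.0 − 8589.0) / 8589.0 = 285.0 / 8589.0 = 3.32% ≈ 3.3%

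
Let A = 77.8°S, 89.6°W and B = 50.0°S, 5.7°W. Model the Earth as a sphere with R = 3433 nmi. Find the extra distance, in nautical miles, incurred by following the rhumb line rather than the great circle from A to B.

Great circle: cos σ = sin φ₁ sin φ₂ + cos φ₁ cos φ₂ cos Δλ,  σ = 0.7026 rad → d_gc = 2412.0 nmi
Rhumb line: Δψ = +1.2255, q = Δφ/Δψ = 0.3959, d_rh = R√(Δφ²+q²Δλ²) = 2595.4 nmi
Excess = 2595.4 − 2412.0 = 183.4 ≈ 183 nmi

183 nmi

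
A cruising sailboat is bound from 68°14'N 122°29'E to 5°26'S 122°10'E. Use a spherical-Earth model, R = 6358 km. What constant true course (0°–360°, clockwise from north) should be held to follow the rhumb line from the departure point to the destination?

Δψ = ln[tan(π/4+φ₂/2)/tan(π/4+φ₁/2)] = -1.7438
Δλ = -0.0055 rad (taken the short way round)
course = atan2(Δλ, Δψ) = 180.18°

180.2°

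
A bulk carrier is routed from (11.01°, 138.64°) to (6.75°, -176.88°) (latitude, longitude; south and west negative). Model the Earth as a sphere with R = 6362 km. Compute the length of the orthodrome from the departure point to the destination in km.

4898 km

Haversine: a = sin²(Δφ/2)+cos φ₁ cos φ₂ sin²(Δλ/2) = 0.14102;  σ = 2·atan2(√a,√(1−a))
σ = 44.114° → d = Rσ = 6362·0.76994 = 4898 km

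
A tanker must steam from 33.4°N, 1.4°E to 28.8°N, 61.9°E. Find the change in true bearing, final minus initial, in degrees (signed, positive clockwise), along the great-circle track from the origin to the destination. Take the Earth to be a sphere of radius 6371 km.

Initial bearing θ₁ = atan2(sin Δλ cos φ₂, cos φ₁ sin φ₂ − sin φ₁ cos φ₂ cos Δλ) = 77.82°
Final bearing θ₂ = (initial bearing from the destination back to the start) + 180° = 111.37°
Δθ = θ₂ − θ₁ = +33.6°

+33.6°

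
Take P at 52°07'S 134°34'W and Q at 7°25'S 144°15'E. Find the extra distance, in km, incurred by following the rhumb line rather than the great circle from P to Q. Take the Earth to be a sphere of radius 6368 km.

Great circle: cos σ = sin φ₁ sin φ₂ + cos φ₁ cos φ₂ cos Δλ,  σ = 1.3743 rad → d_gc = 8751.7 km
Rhumb line: Δψ = +0.9397, q = Δφ/Δψ = 0.8303, d_rh = R√(Δφ²+q²Δλ²) = 8989.0 km
Excess = 8989.0 − 8751.7 = 237.3 ≈ 237 km

237 km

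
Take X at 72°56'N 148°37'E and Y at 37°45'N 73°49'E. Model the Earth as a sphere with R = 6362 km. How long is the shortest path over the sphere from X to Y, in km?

cos σ = sin φ₁ sin φ₂ + cos φ₁ cos φ₂ cos Δλ
      = sin(72.93°)sin(37.75°) + cos(72.93°)cos(37.75°)cos(-74.80°) = 0.6461
σ = 49.752° → d = Rσ = 6362·0.86833 = 5524 km

5524 km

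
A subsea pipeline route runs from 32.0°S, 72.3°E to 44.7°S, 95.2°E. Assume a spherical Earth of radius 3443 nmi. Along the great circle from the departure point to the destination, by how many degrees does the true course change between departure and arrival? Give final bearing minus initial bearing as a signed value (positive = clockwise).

Initial bearing θ₁ = atan2(sin Δλ cos φ₂, cos φ₁ sin φ₂ − sin φ₁ cos φ₂ cos Δλ) = 132.06°
Final bearing θ₂ = (initial bearing from the destination back to the start) + 180° = 117.64°
Δθ = θ₂ − θ₁ = -14.4°

-14.4°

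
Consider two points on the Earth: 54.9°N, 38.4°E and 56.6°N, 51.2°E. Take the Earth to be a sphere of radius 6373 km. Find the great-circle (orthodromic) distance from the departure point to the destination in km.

cos σ = sin φ₁ sin φ₂ + cos φ₁ cos φ₂ cos Δλ
      = sin(54.90°)sin(56.60°) + cos(54.90°)cos(56.60°)cos(12.80°) = 0.9917
σ = 7.390° → d = Rσ = 6373·0.12898 = 822 km

822 km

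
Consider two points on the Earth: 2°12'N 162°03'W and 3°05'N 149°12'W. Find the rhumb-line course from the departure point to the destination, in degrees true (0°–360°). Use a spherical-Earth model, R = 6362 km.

86.1°

Δψ = ln[tan(π/4+φ₂/2)/tan(π/4+φ₁/2)] = +0.0154
Δλ = +0.2243 rad (taken the short way round)
course = atan2(Δλ, Δψ) = 86.06°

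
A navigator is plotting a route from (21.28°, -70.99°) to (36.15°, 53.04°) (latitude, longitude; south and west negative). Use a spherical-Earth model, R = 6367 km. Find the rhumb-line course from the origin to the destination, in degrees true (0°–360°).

Meridional parts: M(φ₁)=+0.3803, M(φ₂)=+0.6775 → ΔM = +0.2973;  Δλ = +2.1647 rad
tan C = Δλ / ΔM = +7.2822 → C = 82.18°

82.2°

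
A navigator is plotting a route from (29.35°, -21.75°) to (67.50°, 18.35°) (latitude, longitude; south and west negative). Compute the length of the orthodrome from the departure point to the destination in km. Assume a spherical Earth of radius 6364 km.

4990 km

cos σ = sin φ₁ sin φ₂ + cos φ₁ cos φ₂ cos Δλ
      = sin(29.35°)sin(67.50°) + cos(29.35°)cos(67.50°)cos(40.10°) = 0.7080
σ = 44.929° → d = Rσ = 6364·0.78416 = 4990 km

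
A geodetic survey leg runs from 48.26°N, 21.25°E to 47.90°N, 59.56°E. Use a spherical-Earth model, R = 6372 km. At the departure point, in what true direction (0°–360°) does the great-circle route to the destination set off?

76.3°

N = sin Δλ·cos φ₂ = +0.4156;  D = cos φ₁ sin φ₂ − sin φ₁ cos φ₂ cos Δλ = +0.1014
initial course = atan2(N, D) = 76.28°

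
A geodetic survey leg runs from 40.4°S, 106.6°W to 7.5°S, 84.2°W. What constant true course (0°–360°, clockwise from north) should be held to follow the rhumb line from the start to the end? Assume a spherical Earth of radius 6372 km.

Δψ = ln[tan(π/4+φ₂/2)/tan(π/4+φ₁/2)] = +0.6408
Δλ = +0.3910 rad (taken the short way round)
course = atan2(Δλ, Δψ) = 31.39°

31.4°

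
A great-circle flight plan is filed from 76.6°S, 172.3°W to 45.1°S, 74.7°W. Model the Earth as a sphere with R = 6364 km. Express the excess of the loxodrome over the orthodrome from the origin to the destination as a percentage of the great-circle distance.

Great circle: σ = 0.8401 rad → d_gc = Rσ = 5346.1 km
Rhumb: Δφ = +0.5498, Δλ = +1.7034, Δψ = +1.2577, q = Δφ/Δψ = 0.4371 → d_rh = R√(Δφ²+q²Δλ²) = 5890.5 km
Excess = (5890.5 − 5346.1) / 5346.1 = 544.4 / 5346.1 = 10.18% ≈ 10.2%

10.2%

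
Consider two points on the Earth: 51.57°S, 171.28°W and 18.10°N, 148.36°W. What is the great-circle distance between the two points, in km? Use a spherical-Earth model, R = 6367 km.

8056 km

cos σ = sin φ₁ sin φ₂ + cos φ₁ cos φ₂ cos Δλ
      = sin(-51.57°)sin(18.10°) + cos(-51.57°)cos(18.10°)cos(22.92°) = 0.3008
σ = 72.495° → d = Rσ = 6367·1.26528 = 8056 km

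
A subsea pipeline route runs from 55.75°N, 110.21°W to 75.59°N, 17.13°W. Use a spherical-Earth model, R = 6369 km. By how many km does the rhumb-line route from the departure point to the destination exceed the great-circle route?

415 km

Great circle: cos σ = sin φ₁ sin φ₂ + cos φ₁ cos φ₂ cos Δλ,  σ = 0.6550 rad → d_gc = 4171.6 km
Rhumb line: Δψ = +0.8909, q = Δφ/Δψ = 0.3887, d_rh = R√(Δφ²+q²Δλ²) = 4586.6 km
Excess = 4586.6 − 4171.6 = 415.0 ≈ 415 km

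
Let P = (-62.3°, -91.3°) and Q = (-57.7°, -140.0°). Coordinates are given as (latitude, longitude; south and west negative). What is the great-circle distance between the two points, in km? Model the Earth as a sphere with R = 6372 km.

2688 km

cos σ = sin φ₁ sin φ₂ + cos φ₁ cos φ₂ cos Δλ
      = sin(-62.30°)sin(-57.70°) + cos(-62.30°)cos(-57.70°)cos(-48.70°) = 0.9123
σ = 24.171° → d = Rσ = 6372·0.42186 = 2688 km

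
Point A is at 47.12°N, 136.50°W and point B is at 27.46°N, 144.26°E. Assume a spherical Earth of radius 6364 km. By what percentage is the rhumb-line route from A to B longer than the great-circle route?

3.4%

Great circle: σ = 1.1033 rad → d_gc = Rσ = 7021.5 km
Rhumb: Δφ = -0.3431, Δλ = -1.3830, Δψ = -0.4360, q = Δφ/Δψ = 0.7871 → d_rh = R√(Δφ²+q²Δλ²) = 7263.3 km
Excess = (7263.3 − 7021.5) / 7021.5 = 241.8 / 7021.5 = 3.44% ≈ 3.4%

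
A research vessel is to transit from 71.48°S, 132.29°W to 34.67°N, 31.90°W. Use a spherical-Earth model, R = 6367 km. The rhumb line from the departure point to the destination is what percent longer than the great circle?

Great circle: σ = 2.1975 rad → d_gc = Rσ = 13991.7 km
Rhumb: Δφ = +1.8527, Δλ = +1.7521, Δψ = +2.4596, q = Δφ/Δψ = 0.7532 → d_rh = R√(Δφ²+q²Δλ²) = 14482.9 km
Excess = (14482.9 − 13991.7) / 13991.7 = 491.2 / 13991.7 = 3.51% ≈ 3.5%

3.5%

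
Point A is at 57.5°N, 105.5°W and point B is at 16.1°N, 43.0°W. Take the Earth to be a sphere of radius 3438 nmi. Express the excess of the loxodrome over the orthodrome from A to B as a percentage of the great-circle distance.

Great circle: σ = 1.0790 rad → d_gc = Rσ = 3709.4 nmi
Rhumb: Δφ = -0.7226, Δλ = +1.0908, Δψ = -0.9480, q = Δφ/Δψ = 0.7622 → d_rh = R√(Δφ²+q²Δλ²) = 3787.0 nmi
Excess = (3787.0 − 3709.4) / 3709.4 = 77.6 / 3709.4 = 2.09% ≈ 2.1%

2.1%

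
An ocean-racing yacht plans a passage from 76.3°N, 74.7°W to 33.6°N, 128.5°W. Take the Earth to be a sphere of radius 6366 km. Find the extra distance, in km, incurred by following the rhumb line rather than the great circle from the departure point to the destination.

Great circle: cos σ = sin φ₁ sin φ₂ + cos φ₁ cos φ₂ cos Δλ,  σ = 0.8577 rad → d_gc = 5460.3 km
Rhumb line: Δψ = -1.4959, q = Δφ/Δψ = 0.4982, d_rh = R√(Δφ²+q²Δλ²) = 5601.5 km
Excess = 5601.5 − 5460.3 = 141.2 ≈ 141 km

141 km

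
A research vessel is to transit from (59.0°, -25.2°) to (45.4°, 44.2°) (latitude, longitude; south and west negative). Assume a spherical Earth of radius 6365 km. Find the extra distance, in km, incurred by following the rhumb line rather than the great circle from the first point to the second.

196 km

Great circle: cos σ = sin φ₁ sin φ₂ + cos φ₁ cos φ₂ cos Δλ,  σ = 0.7413 rad → d_gc = 4718.6 km
Rhumb line: Δψ = -0.3913, q = Δφ/Δψ = 0.6066, d_rh = R√(Δφ²+q²Δλ²) = 4914.9 km
Excess = 4914.9 − 4718.6 = 196.3 ≈ 196 km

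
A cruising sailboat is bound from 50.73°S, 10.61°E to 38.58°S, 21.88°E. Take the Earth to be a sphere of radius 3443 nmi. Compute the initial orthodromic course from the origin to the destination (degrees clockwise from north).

37.5°

θ = atan2( sin Δλ·cos φ₂ ,  cos φ₁ sin φ₂ − sin φ₁ cos φ₂ cos Δλ )
  = atan2(+0.1528, +0.1988) = 37.54°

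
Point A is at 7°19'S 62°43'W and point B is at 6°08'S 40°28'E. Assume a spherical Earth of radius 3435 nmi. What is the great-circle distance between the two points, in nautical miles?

Haversine: a = sin²(Δφ/2)+cos φ₁ cos φ₂ sin²(Δλ/2) = 0.60565;  σ = 2·atan2(√a,√(1−a))
σ = 102.199° → d = Rσ = 3435·1.78371 = 6127 nmi

6127 nmi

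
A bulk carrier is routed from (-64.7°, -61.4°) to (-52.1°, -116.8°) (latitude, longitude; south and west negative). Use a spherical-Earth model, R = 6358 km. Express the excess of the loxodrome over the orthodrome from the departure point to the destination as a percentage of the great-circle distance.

3.0%

Great circle: σ = 0.5307 rad → d_gc = Rσ = 3374.0 km
Rhumb: Δφ = +0.2199, Δλ = -0.9669, Δψ = +0.4251, q = Δφ/Δψ = 0.5173 → d_rh = R√(Δφ²+q²Δλ²) = 3473.8 km
Excess = (3473.8 − 3374.0) / 3374.0 = 99.8 / 3374.0 = 2.96% ≈ 3.0%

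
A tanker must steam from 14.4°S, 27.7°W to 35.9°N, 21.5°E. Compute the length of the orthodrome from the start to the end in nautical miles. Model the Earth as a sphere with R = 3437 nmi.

cos σ = sin φ₁ sin φ₂ + cos φ₁ cos φ₂ cos Δλ
      = sin(-14.40°)sin(35.90°) + cos(-14.40°)cos(35.90°)cos(49.20°) = 0.3668
σ = 68.479° → d = Rσ = 3437·1.19518 = 4108 nmi

4108 nmi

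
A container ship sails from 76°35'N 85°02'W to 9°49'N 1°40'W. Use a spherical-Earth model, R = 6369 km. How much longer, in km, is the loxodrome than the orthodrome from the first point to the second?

Great circle: cos σ = sin φ₁ sin φ₂ + cos φ₁ cos φ₂ cos Δλ,  σ = 1.3773 rad → d_gc = 8772.27 km
Rhumb line: Δψ = -1.9681, q = Δφ/Δψ = 0.5921, d_rh = R√(Δφ²+q²Δλ²) = 9229.79 km
Excess = 9229.79 − 8772.27 = 457.52 ≈ 458 km

458 km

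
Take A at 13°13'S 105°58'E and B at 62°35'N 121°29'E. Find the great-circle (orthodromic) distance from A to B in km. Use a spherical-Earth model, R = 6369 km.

cos σ = sin φ₁ sin φ₂ + cos φ₁ cos φ₂ cos Δλ
      = sin(-13.22°)sin(62.58°) + cos(-13.22°)cos(62.58°)cos(15.52°) = 0.2290
σ = 76.764° → d = Rσ = 6369·1.33978 = 8533 km

8533 km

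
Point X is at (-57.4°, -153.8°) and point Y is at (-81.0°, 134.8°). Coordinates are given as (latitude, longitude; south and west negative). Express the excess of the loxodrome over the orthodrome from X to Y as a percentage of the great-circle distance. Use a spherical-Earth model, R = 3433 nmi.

Great circle: σ = 0.5376 rad → d_gc = Rσ = 1845.4 nmi
Rhumb: Δφ = -0.4119, Δλ = -1.2462, Δψ = -1.3125, q = Δφ/Δψ = 0.3138 → d_rh = R√(Δφ²+q²Δλ²) = 1949.9 nmi
Excess = (1949.9 − 1845.4) / 1845.4 = 104.5 / 1845.4 = 5.66% ≈ 5.7%

5.7%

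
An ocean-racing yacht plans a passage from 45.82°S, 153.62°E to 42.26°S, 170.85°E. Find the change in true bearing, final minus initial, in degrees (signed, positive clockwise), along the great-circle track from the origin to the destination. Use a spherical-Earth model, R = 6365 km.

At departure: θ₁ = atan2(sin Δλ cos φ₂, cos φ₁ sin φ₂ − sin φ₁ cos φ₂ cos Δλ) = 80.10°
At arrival: θ₂ = atan2(sin Δλ cos φ₁, −cos φ₂ sin φ₁ + sin φ₂ cos φ₁ cos Δλ) = 68.07°
Δθ = θ₂ − θ₁ = -12.0°

-12.0°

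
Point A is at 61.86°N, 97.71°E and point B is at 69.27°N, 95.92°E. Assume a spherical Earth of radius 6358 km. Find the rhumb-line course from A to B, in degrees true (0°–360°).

Δψ = ln[tan(π/4+φ₂/2)/tan(π/4+φ₁/2)] = +0.3150
Δλ = -0.0312 rad (taken the short way round)
course = atan2(Δλ, Δψ) = 354.34°

354.3°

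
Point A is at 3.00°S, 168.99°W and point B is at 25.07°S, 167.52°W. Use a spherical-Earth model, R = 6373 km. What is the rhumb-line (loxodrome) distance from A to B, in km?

Δψ = ln[tan(π/4+φ₂/2)/tan(π/4+φ₁/2)] = -0.3998;  Δφ = -0.3852 rad,  Δλ = +0.0257 rad
q = Δφ/Δψ = 0.9634
d = R·√(Δφ² + q²Δλ²) = 6373·0.38599 = 2460 km

2460 km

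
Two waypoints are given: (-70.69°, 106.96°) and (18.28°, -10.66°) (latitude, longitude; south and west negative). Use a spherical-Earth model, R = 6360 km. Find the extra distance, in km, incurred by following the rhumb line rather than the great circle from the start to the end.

Great circle: cos σ = sin φ₁ sin φ₂ + cos φ₁ cos φ₂ cos Δλ,  σ = 2.0282 rad → d_gc = 12899.1 km
Rhumb line: Δψ = +2.0958, q = Δφ/Δψ = 0.7409, d_rh = R√(Δφ²+q²Δλ²) = 13824.3 km
Excess = 13824.3 − 12899.1 = 925.2 ≈ 925 km

925 km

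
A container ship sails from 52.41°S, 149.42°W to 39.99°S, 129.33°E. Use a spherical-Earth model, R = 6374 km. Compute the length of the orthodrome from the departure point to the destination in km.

6066 km

cos σ = sin φ₁ sin φ₂ + cos φ₁ cos φ₂ cos Δλ
      = sin(-52.41°)sin(-39.99°) + cos(-52.41°)cos(-39.99°)cos(-81.25°) = 0.5803
σ = 54.526° → d = Rσ = 6374·0.95166 = 6066 km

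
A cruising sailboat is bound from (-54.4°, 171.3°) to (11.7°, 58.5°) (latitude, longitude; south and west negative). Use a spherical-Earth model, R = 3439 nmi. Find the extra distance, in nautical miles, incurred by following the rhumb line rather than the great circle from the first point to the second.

Great circle: cos σ = sin φ₁ sin φ₂ + cos φ₁ cos φ₂ cos Δλ,  σ = 1.9669 rad → d_gc = 6764.0 nmi
Rhumb line: Δψ = +1.3417, q = Δφ/Δψ = 0.8598, d_rh = R√(Δφ²+q²Δλ²) = 7044.8 nmi
Excess = 7044.8 − 6764.0 = 280.8 ≈ 281 nmi

281 nmi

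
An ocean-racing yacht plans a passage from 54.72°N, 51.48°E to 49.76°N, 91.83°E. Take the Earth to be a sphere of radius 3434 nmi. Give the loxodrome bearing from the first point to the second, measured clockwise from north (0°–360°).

101.4°

Meridional parts: M(φ₁)=+1.1457, M(φ₂)=+1.0042 → ΔM = -0.1416;  Δλ = +0.7042 rad
tan C = Δλ / ΔM = -4.9748 → C = 101.37°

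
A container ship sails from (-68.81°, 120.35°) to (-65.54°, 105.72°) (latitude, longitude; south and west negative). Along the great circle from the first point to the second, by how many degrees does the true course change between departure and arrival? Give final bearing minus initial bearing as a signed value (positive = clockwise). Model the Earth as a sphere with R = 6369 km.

At departure: θ₁ = atan2(sin Δλ cos φ₂, cos φ₁ sin φ₂ − sin φ₁ cos φ₂ cos Δλ) = 293.06°
At arrival: θ₂ = atan2(sin Δλ cos φ₁, −cos φ₂ sin φ₁ + sin φ₂ cos φ₁ cos Δλ) = 306.56°
Δθ = θ₂ − θ₁ = +13.5°

+13.5°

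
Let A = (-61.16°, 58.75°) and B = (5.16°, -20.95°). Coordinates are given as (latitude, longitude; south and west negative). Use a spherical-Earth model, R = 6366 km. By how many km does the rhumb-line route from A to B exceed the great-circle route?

262 km

Great circle: cos σ = sin φ₁ sin φ₂ + cos φ₁ cos φ₂ cos Δλ,  σ = 1.5637 rad → d_gc = 9954.4 km
Rhumb line: Δψ = +1.4484, q = Δφ/Δψ = 0.7992, d_rh = R√(Δφ²+q²Δλ²) = 10216.7 km
Excess = 10216.7 − 9954.4 = 262.3 ≈ 262 km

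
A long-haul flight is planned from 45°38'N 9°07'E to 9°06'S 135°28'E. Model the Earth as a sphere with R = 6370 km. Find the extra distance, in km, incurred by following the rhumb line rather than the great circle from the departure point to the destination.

576 km

Great circle: cos σ = sin φ₁ sin φ₂ + cos φ₁ cos φ₂ cos Δλ,  σ = 2.1203 rad → d_gc = 13506.6 km
Rhumb line: Δψ = -1.0566, q = Δφ/Δψ = 0.9041, d_rh = R√(Δφ²+q²Δλ²) = 14082.9 km
Excess = 14082.9 − 13506.6 = 576.3 ≈ 576 km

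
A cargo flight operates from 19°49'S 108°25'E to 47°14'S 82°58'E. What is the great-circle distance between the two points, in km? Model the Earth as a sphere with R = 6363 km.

cos σ = sin φ₁ sin φ₂ + cos φ₁ cos φ₂ cos Δλ
      = sin(-19.82°)sin(-47.23°) + cos(-19.82°)cos(-47.23°)cos(-25.45°) = 0.8257
σ = 34.341° → d = Rσ = 6363·0.59937 = 3814 km

3814 km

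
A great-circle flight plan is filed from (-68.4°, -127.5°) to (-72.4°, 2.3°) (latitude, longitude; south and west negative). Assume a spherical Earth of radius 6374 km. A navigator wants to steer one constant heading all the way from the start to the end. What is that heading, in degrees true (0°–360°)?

95.3°

Meridional parts: M(φ₁)=-1.6567, M(φ₂)=-1.8656 → ΔM = -0.2088;  Δλ = +2.2654 rad
tan C = Δλ / ΔM = -10.8482 → C = 95.27°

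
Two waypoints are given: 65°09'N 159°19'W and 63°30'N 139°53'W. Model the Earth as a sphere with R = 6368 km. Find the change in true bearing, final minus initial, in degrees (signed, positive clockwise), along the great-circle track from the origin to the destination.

Initial bearing θ₁ = atan2(sin Δλ cos φ₂, cos φ₁ sin φ₂ − sin φ₁ cos φ₂ cos Δλ) = 92.21°
Final bearing θ₂ = (initial bearing from the destination back to the start) + 180° = 109.76°
Δθ = θ₂ − θ₁ = +17.5°

+17.5°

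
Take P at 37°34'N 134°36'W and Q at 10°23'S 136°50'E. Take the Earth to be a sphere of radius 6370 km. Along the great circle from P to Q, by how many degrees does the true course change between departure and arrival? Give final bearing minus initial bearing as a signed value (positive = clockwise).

-28.2°

Initial bearing θ₁ = atan2(sin Δλ cos φ₂, cos φ₁ sin φ₂ − sin φ₁ cos φ₂ cos Δλ) = 260.88°
Final bearing θ₂ = (initial bearing from the destination back to the start) + 180° = 232.72°
Δθ = θ₂ − θ₁ = -28.2°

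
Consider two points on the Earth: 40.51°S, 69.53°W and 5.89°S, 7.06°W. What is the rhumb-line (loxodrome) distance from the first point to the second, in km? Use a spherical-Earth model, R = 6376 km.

Rhumb course C = atan2(Δλ, Δψ) with Δψ = ln[tan(π/4+φ₂/2)/tan(π/4+φ₁/2)] = +0.6716, Δλ = +1.0903 → C = 58.37°
d = R·|Δφ| / |cos C| = 6376·0.60423 / 0.52446 = 7346 km

7346 km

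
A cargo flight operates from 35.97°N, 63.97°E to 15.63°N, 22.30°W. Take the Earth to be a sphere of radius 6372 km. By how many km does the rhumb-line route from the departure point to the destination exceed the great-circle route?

Great circle: cos σ = sin φ₁ sin φ₂ + cos φ₁ cos φ₂ cos Δλ,  σ = 1.3603 rad → d_gc = 8667.8 km
Rhumb line: Δψ = -0.3974, q = Δφ/Δψ = 0.8933, d_rh = R√(Δφ²+q²Δλ²) = 8864.4 km
Excess = 8864.4 − 8667.8 = 196.6 ≈ 197 km

197 km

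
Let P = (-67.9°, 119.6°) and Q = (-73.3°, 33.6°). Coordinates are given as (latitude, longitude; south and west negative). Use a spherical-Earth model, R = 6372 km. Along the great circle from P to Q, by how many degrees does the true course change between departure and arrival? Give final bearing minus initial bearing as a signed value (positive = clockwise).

+82.7°

At departure: θ₁ = atan2(sin Δλ cos φ₂, cos φ₁ sin φ₂ − sin φ₁ cos φ₂ cos Δλ) = 219.99°
At arrival: θ₂ = atan2(sin Δλ cos φ₁, −cos φ₂ sin φ₁ + sin φ₂ cos φ₁ cos Δλ) = 302.72°
Δθ = θ₂ − θ₁ = +82.7°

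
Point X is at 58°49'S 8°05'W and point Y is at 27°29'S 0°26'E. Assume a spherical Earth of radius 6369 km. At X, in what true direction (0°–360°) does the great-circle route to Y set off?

θ = atan2( sin Δλ·cos φ₂ ,  cos φ₁ sin φ₂ − sin φ₁ cos φ₂ cos Δλ )
  = atan2(+0.1314, +0.5116) = 14.40°

14.4°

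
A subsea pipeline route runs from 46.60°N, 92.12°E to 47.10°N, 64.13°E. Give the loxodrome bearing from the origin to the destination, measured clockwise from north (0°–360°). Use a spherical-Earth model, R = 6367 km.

271.5°

Meridional parts: M(φ₁)=+0.9214, M(φ₂)=+0.9342 → ΔM = +0.0128;  Δλ = -0.4885 rad
tan C = Δλ / ΔM = -38.2849 → C = 271.50°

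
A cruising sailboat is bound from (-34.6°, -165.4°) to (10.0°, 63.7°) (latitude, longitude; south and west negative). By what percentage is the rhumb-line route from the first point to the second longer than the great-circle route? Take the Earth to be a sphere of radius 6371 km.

Great circle: σ = 2.2515 rad → d_gc = Rσ = 14344.5 km
Rhumb: Δφ = +0.7784, Δλ = -2.2846, Δψ = +0.8198, q = Δφ/Δψ = 0.9496 → d_rh = R√(Δφ²+q²Δλ²) = 14684.1 km
Excess = (14684.1 − 14344.5) / 14344.5 = 339.6 / 14344.5 = 2.37% ≈ 2.4%

2.4%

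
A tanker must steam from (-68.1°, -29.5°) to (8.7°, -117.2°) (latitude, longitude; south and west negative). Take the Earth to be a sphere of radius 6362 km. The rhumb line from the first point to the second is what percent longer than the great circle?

Great circle: σ = 1.6967 rad → d_gc = Rσ = 10794.3 km
Rhumb: Δφ = +1.3404, Δλ = -1.5307, Δψ = +1.7950, q = Δφ/Δψ = 0.7467 → d_rh = R√(Δφ²+q²Δλ²) = 11207.1 km
Excess = (11207.1 − 10794.3) / 10794.3 = 412.8 / 10794.3 = 3.82% ≈ 3.8%

3.8%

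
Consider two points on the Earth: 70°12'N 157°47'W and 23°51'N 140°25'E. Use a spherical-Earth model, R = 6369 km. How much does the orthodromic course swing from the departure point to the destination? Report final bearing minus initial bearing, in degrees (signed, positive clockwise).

At departure: θ₁ = atan2(sin Δλ cos φ₂, cos φ₁ sin φ₂ − sin φ₁ cos φ₂ cos Δλ) = 251.50°
At arrival: θ₂ = atan2(sin Δλ cos φ₁, −cos φ₂ sin φ₁ + sin φ₂ cos φ₁ cos Δλ) = 200.56°
Δθ = θ₂ − θ₁ = -50.9°

-50.9°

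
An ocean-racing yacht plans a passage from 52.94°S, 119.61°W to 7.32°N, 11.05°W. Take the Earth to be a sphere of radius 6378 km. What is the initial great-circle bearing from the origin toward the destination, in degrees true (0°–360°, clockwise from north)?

N = sin Δλ·cos φ₂ = +0.9403;  D = cos φ₁ sin φ₂ − sin φ₁ cos φ₂ cos Δλ = -0.1751
initial course = atan2(N, D) = 100.55°

100.6°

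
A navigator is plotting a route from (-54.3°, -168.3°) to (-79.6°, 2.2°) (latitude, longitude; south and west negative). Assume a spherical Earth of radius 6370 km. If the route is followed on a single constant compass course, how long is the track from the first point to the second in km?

Rhumb course C = atan2(Δλ, Δψ) with Δψ = ln[tan(π/4+φ₂/2)/tan(π/4+φ₁/2)] = -1.2637, Δλ = +2.9758 → C = 113.01°
d = R·|Δφ| / |cos C| = 6370·0.44157 / 0.39088 = 7196 km

7196 km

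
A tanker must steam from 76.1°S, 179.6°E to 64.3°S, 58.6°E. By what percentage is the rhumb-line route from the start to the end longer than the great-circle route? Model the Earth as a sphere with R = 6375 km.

19.2%

Great circle: σ = 0.6076 rad → d_gc = Rσ = 3873.3 km
Rhumb: Δφ = +0.2059, Δλ = -2.1118, Δψ = +0.6266, q = Δφ/Δψ = 0.3287 → d_rh = R√(Δφ²+q²Δλ²) = 4615.3 km
Excess = (4615.3 − 3873.3) / 3873.3 = 742.0 / 3873.3 = 19.16% ≈ 19.2%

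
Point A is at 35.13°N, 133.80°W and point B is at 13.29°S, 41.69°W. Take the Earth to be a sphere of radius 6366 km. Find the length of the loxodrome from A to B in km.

Rhumb course C = atan2(Δλ, Δψ) with Δψ = ln[tan(π/4+φ₂/2)/tan(π/4+φ₁/2)] = -0.8897, Δλ = +1.6076 → C = 118.96°
d = R·|Δφ| / |cos C| = 6366·0.84509 / 0.48421 = 11111 km

11111 km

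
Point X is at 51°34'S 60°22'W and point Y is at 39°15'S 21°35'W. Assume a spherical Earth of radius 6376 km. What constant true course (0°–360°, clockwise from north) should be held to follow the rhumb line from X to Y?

Δψ = ln[tan(π/4+φ₂/2)/tan(π/4+φ₁/2)] = +0.3080
Δλ = +0.6769 rad (taken the short way round)
course = atan2(Δλ, Δψ) = 65.53°

65.5°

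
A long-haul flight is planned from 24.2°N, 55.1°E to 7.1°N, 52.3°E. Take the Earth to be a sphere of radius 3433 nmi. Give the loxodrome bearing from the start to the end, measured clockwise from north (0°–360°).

Δψ = ln[tan(π/4+φ₂/2)/tan(π/4+φ₁/2)] = -0.3113
Δλ = -0.0489 rad (taken the short way round)
course = atan2(Δλ, Δψ) = 188.92°

188.9°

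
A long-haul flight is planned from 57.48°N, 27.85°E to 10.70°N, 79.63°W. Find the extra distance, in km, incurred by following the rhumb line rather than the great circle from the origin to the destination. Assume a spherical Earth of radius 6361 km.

Great circle: cos σ = sin φ₁ sin φ₂ + cos φ₁ cos φ₂ cos Δλ,  σ = 1.5729 rad → d_gc = 10005.3 km
Rhumb line: Δψ = -1.0443, q = Δφ/Δψ = 0.7818, d_rh = R√(Δφ²+q²Δλ²) = 10677.3 km
Excess = 10677.3 − 10005.3 = 672.0 ≈ 672 km

672 km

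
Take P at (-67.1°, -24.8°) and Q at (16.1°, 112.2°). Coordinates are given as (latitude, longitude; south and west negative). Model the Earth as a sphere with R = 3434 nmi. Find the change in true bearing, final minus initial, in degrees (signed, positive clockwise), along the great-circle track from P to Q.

-111.2°

At departure: θ₁ = atan2(sin Δλ cos φ₂, cos φ₁ sin φ₂ − sin φ₁ cos φ₂ cos Δλ) = 129.46°
At arrival: θ₂ = atan2(sin Δλ cos φ₁, −cos φ₂ sin φ₁ + sin φ₂ cos φ₁ cos Δλ) = 18.22°
Δθ = θ₂ − θ₁ = -111.2°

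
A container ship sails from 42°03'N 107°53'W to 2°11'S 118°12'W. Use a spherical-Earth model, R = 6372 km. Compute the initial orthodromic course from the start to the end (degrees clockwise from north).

θ = atan2( sin Δλ·cos φ₂ ,  cos φ₁ sin φ₂ − sin φ₁ cos φ₂ cos Δλ )
  = atan2(-0.1790, -0.6868) = 194.61°

194.6°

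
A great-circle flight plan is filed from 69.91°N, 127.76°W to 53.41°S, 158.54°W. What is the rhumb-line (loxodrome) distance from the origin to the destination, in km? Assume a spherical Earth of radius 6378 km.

13971 km

Rhumb course C = atan2(Δλ, Δψ) with Δψ = ln[tan(π/4+φ₂/2)/tan(π/4+φ₁/2)] = -2.8376, Δλ = -0.5372 → C = 190.72°
d = R·|Δφ| / |cos C| = 6378·2.15234 / 0.98255 = 13971 km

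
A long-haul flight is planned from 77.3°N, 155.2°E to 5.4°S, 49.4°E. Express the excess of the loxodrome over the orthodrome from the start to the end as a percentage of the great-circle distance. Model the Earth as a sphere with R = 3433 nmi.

Great circle: σ = 1.7228 rad → d_gc = Rσ = 5914.3 nmi
Rhumb: Δφ = -1.4434, Δλ = -1.8466, Δψ = -2.2901, q = Δφ/Δψ = 0.6303 → d_rh = R√(Δφ²+q²Δλ²) = 6365.4 nmi
Excess = (6365.4 − 5914.3) / 5914.3 = 451.1 / 5914.3 = 7.63% ≈ 7.6%

7.6%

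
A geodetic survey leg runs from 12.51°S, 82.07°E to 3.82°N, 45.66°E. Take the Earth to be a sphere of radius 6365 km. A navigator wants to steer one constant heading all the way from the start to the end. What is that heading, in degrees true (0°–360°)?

294.3°

Meridional parts: M(φ₁)=-0.2201, M(φ₂)=+0.0667 → ΔM = +0.2868;  Δλ = -0.6355 rad
tan C = Δλ / ΔM = -2.2156 → C = 294.29°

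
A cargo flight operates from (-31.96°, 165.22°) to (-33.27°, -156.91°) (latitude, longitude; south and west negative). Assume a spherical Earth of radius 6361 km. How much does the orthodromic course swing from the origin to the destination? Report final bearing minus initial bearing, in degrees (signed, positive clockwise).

-21.0°

At departure: θ₁ = atan2(sin Δλ cos φ₂, cos φ₁ sin φ₂ − sin φ₁ cos φ₂ cos Δλ) = 102.74°
At arrival: θ₂ = atan2(sin Δλ cos φ₁, −cos φ₂ sin φ₁ + sin φ₂ cos φ₁ cos Δλ) = 81.79°
Δθ = θ₂ − θ₁ = -21.0°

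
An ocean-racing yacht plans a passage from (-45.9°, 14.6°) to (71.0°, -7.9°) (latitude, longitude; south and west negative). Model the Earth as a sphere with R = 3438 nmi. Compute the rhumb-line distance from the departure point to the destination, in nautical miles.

7089 nmi

Δψ = ln[tan(π/4+φ₂/2)/tan(π/4+φ₁/2)] = +2.6915;  Δφ = +2.0403 rad,  Δλ = -0.3927 rad
q = Δφ/Δψ = 0.7581
d = R·√(Δφ² + q²Δλ²) = 3438·2.06189 = 7089 nmi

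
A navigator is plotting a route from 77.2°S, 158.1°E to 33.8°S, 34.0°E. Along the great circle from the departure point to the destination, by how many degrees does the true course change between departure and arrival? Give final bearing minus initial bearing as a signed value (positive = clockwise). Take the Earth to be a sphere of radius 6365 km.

At departure: θ₁ = atan2(sin Δλ cos φ₂, cos φ₁ sin φ₂ − sin φ₁ cos φ₂ cos Δλ) = 229.99°
At arrival: θ₂ = atan2(sin Δλ cos φ₁, −cos φ₂ sin φ₁ + sin φ₂ cos φ₁ cos Δλ) = 348.22°
Δθ = θ₂ − θ₁ = +118.2°

+118.2°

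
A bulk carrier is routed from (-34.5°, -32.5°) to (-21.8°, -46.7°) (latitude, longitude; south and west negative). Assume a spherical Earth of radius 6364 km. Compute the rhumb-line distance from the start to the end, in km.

Δψ = ln[tan(π/4+φ₂/2)/tan(π/4+φ₁/2)] = +0.2522;  Δφ = +0.2217 rad,  Δλ = -0.2478 rad
q = Δφ/Δψ = 0.8789
d = R·√(Δφ² + q²Δλ²) = 6364·0.31077 = 1978 km

1978 km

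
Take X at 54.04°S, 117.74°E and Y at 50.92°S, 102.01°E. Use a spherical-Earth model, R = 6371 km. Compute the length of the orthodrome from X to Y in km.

cos σ = sin φ₁ sin φ₂ + cos φ₁ cos φ₂ cos Δλ
      = sin(-54.04°)sin(-50.92°) + cos(-54.04°)cos(-50.92°)cos(-15.73°) = 0.9847
σ = 10.051° → d = Rσ = 6371·0.17541 = 1118 km

1118 km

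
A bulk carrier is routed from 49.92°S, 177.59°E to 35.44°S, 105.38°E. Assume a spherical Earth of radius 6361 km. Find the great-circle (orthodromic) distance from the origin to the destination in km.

5867 km

Haversine: a = sin²(Δφ/2)+cos φ₁ cos φ₂ sin²(Δλ/2) = 0.19803;  σ = 2·atan2(√a,√(1−a))
σ = 52.847° → d = Rσ = 6361·0.92236 = 5867 km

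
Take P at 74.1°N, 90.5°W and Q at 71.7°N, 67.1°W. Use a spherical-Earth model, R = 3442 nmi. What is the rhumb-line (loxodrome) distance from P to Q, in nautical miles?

437 nmi

Δψ = ln[tan(π/4+φ₂/2)/tan(π/4+φ₁/2)] = -0.1427;  Δφ = -0.0419 rad,  Δλ = +0.4084 rad
q = Δφ/Δψ = 0.2936
d = R·√(Δφ² + q²Δλ²) = 3442·0.12700 = 437 nmi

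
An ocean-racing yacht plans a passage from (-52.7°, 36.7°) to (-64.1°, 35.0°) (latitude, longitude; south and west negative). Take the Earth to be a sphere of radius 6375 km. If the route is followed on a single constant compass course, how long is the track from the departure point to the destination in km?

Δψ = ln[tan(π/4+φ₂/2)/tan(π/4+φ₁/2)] = -0.3837;  Δφ = -0.1990 rad,  Δλ = -0.0297 rad
q = Δφ/Δψ = 0.5185
d = R·√(Δφ² + q²Δλ²) = 6375·0.19956 = 1272 km

1272 km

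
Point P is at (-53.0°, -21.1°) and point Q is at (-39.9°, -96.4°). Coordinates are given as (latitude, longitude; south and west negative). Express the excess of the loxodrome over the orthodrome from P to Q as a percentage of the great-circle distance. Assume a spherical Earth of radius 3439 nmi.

Great circle: σ = 0.8900 rad → d_gc = Rσ = 3060.6 nmi
Rhumb: Δφ = +0.2286, Δλ = -1.3142, Δψ = +0.3342, q = Δφ/Δψ = 0.6841 → d_rh = R√(Δφ²+q²Δλ²) = 3190.5 nmi
Excess = (3190.5 − 3060.6) / 3060.6 = 129.9 / 3060.6 = 4.24% ≈ 4.2%

4.2%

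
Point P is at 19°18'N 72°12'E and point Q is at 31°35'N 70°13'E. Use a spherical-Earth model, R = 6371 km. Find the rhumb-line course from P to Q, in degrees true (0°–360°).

Δψ = ln[tan(π/4+φ₂/2)/tan(π/4+φ₁/2)] = +0.2381
Δλ = -0.0346 rad (taken the short way round)
course = atan2(Δλ, Δψ) = 351.73°

351.7°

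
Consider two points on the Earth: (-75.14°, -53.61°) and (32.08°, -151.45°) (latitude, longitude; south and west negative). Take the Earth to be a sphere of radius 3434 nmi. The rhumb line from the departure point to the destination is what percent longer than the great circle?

Great circle: σ = 2.1448 rad → d_gc = Rσ = 7365.2 nmi
Rhumb: Δφ = +1.8713, Δλ = -1.7076, Δψ = +2.6288, q = Δφ/Δψ = 0.7119 → d_rh = R√(Δφ²+q²Δλ²) = 7663.0 nmi
Excess = (7663.0 − 7365.2) / 7365.2 = 297.8 / 7365.2 = 4.04% ≈ 4.0%

4.0%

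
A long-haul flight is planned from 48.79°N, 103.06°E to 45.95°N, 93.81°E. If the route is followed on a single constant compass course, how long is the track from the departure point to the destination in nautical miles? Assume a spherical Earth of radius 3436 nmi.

412 nmi

Δψ = ln[tan(π/4+φ₂/2)/tan(π/4+φ₁/2)] = -0.0732;  Δφ = -0.0496 rad,  Δλ = -0.1614 rad
q = Δφ/Δψ = 0.6770
d = R·√(Δφ² + q²Δλ²) = 3436·0.12002 = 412 nmi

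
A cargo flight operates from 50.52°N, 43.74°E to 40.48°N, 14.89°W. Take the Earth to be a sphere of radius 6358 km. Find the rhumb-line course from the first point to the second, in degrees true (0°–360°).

256.2°

Δψ = ln[tan(π/4+φ₂/2)/tan(π/4+φ₁/2)] = -0.2510
Δλ = -1.0233 rad (taken the short way round)
course = atan2(Δλ, Δψ) = 256.22°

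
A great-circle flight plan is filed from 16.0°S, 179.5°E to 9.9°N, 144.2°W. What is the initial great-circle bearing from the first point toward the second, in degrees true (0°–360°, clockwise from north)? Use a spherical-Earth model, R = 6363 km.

N = sin Δλ·cos φ₂ = +0.5832;  D = cos φ₁ sin φ₂ − sin φ₁ cos φ₂ cos Δλ = +0.3841
initial course = atan2(N, D) = 56.63°

56.6°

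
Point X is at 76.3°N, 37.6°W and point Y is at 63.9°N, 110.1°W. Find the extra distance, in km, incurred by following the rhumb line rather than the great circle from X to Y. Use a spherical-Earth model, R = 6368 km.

Great circle: cos σ = sin φ₁ sin φ₂ + cos φ₁ cos φ₂ cos Δλ,  σ = 0.4422 rad → d_gc = 2816.0 km
Rhumb line: Δψ = -0.6573, q = Δφ/Δψ = 0.3293, d_rh = R√(Δφ²+q²Δλ²) = 2989.8 km
Excess = 2989.8 − 2816.0 = 173.8 ≈ 174 km

174 km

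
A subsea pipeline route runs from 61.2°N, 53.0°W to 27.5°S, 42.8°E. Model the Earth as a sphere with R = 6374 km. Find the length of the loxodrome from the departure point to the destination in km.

13271 km

Δψ = ln[tan(π/4+φ₂/2)/tan(π/4+φ₁/2)] = -1.8592;  Δφ = -1.5481 rad,  Δλ = +1.6720 rad
q = Δφ/Δψ = 0.8327
d = R·√(Δφ² + q²Δλ²) = 6374·2.08209 = 13271 km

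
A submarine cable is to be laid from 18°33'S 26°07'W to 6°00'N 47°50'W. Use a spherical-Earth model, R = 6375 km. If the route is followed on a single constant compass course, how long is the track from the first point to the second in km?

Δψ = ln[tan(π/4+φ₂/2)/tan(π/4+φ₁/2)] = +0.4345;  Δφ = +0.4285 rad,  Δλ = -0.3790 rad
q = Δφ/Δψ = 0.9862
d = R·√(Δφ² + q²Δλ²) = 6375·0.56861 = 3625 km

3625 km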